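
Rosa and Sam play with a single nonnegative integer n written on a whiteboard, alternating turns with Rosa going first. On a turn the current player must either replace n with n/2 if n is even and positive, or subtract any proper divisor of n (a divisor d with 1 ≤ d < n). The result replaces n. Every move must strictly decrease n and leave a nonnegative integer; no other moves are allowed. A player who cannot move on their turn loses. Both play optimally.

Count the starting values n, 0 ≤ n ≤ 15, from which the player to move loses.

9

Work bottom-up. With no move the player to move loses. Otherwise the position is W if at least one move leads to an L position for the opponent, and L if every move leads to a W.
n=0: no move → L
n=1: no move → L
n=2: can move to 1, which is L ⇒ W
n=3: the only move is to 2(W), a W ⇒ L
n=4: can move to 3, which is L ⇒ W
n=5: the only move is to 4(W), a W ⇒ L
n=6: can move to 3, which is L ⇒ W
n=7: the only move is to 6(W), a W ⇒ L
n=8: can move to 7, which is L ⇒ W
n=9: moves to 6(W), 8(W); every one is W ⇒ L
n=10: can move to 5, which is L ⇒ W
n=11: the only move is to 10(W), a W ⇒ L
n=12: can move to 9, which is L ⇒ W
n=13: the only move is to 12(W), a W ⇒ L
n=14: can move to 7, which is L ⇒ W
n=15: moves to 10(W), 12(W), 14(W); every one is W ⇒ L
L entries with 0 ≤ n ≤ 15: n = 0, 1, 3, 5, 7, 9, 11, 13, 15; that makes 9.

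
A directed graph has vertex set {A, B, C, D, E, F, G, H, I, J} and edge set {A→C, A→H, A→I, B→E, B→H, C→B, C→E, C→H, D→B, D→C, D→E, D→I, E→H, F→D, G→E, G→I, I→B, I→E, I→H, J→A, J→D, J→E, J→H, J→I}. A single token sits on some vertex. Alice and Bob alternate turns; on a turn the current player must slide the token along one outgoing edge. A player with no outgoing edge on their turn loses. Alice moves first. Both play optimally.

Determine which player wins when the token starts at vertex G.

Classify positions by backward induction: terminal positions (no move available) are L. From any other position, the mover wins iff some move reaches an L.
Every edge goes from a vertex to one that appears earlier in the order H, E, B, I, C, A, D, F, G, J, so processing vertices in that order labels each vertex after all of its successors.
H: no outgoing edge → L
E: reaches L-position H → W
B: reaches L-position H → W
I: reaches L-position H → W
C: reaches L-position H → W
A: reaches L-position H → W
D: only reaches C(W), I(W), B(W), E(W), all W → L
F: reaches L-position D → W
G: only reaches I(W), E(W), all W → L
J: reaches L-position D → W
Every move from G reaches a W position, so the mover loses.

Bob wins.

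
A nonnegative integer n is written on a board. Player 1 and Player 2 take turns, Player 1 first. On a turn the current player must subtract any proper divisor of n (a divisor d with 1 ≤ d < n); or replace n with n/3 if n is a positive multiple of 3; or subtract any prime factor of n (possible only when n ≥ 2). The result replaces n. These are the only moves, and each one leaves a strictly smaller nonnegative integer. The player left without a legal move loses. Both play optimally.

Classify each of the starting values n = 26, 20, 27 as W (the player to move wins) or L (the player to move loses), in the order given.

Work bottom-up. With no move the player to move loses. Otherwise the position is W if at least one move leads to an L position for the opponent, and L if every move leads to a W.
n=0: no move → L
n=1: no move → L
n=2: W (go to 0, an L position)
n=3: W (go to 0, an L position)
n=4: L (options 2(W), 3(W) are all W)
n=5: W (go to 0, an L position)
n=6: W (go to 4, an L position)
n=7: W (go to 0, an L position)
n=8: W (go to 4, an L position)
n=9: L (options 3(W), 6(W), 8(W) are all W)
n=10: W (go to 9, an L position)
n=11: W (go to 0, an L position)
n=12: W (go to 4, an L position)
n=13: W (go to 0, an L position)
n=14: L (options 7(W), 12(W), 13(W) are all W)
n=15: W (go to 14, an L position)
n=16: W (go to 14, an L position)
n=17: W (go to 0, an L position)
n=18: W (go to 9, an L position)
n=19: W (go to 0, an L position)
n=20: L (options 10(W), 15(W), 16(W), 18(W), 19(W) are all W)
n=21: W (go to 14, an L position)
n=22: W (go to 20, an L position)
n=23: W (go to 0, an L position)
n=24: W (go to 20, an L position)
n=25: W (go to 20, an L position)
n=26: L (options 13(W), 24(W), 25(W) are all W)
n=27: W (go to 9, an L position)

26: L, 20: L, 27: W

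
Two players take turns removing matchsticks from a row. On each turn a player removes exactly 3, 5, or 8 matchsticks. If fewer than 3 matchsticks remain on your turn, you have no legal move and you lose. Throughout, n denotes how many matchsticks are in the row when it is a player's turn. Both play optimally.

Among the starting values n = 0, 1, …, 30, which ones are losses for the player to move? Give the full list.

0, 1, 2, 11, 12, 13, 22, 23, 24

Positions with no move are L. A position that does have a move is losing for the player to move precisely when every available move leads to a winning position for the opponent. Fill in the labels:
n=0: no move → L
n=1: no move → L
n=2: no move → L
n=3: can move to 0, which is L ⇒ W
n=4: can move to 1, which is L ⇒ W
n=5: can move to 2, which is L ⇒ W
n=6: can move to 1, which is L ⇒ W
n=7: can move to 2, which is L ⇒ W
n=8: can move to 0, which is L ⇒ W
n=9: can move to 1, which is L ⇒ W
n=10: can move to 2, which is L ⇒ W
n=11: moves to 8(W), 6(W), 3(W); every one is W ⇒ L
n=12: moves to 9(W), 7(W), 4(W); every one is W ⇒ L
n=13: moves to 10(W), 8(W), 5(W); every one is W ⇒ L
n=14: can move to 11, which is L ⇒ W
n=15: can move to 12, which is L ⇒ W
n=16: can move to 13, which is L ⇒ W
n=17: can move to 12, which is L ⇒ W
n=18: can move to 13, which is L ⇒ W
n=19: can move to 11, which is L ⇒ W
n=20: can move to 12, which is L ⇒ W
n=21: can move to 13, which is L ⇒ W
n=22: moves to 19(W), 17(W), 14(W); every one is W ⇒ L
n=23: moves to 20(W), 18(W), 15(W); every one is W ⇒ L
n=24: moves to 21(W), 19(W), 16(W); every one is W ⇒ L
n=25: can move to 22, which is L ⇒ W
n=26: can move to 23, which is L ⇒ W
n=27: can move to 24, which is L ⇒ W
n=28: can move to 23, which is L ⇒ W
n=29: can move to 24, which is L ⇒ W
n=30: can move to 22, which is L ⇒ W
Reading off the rows marked L gives the requested list; there are 9 such values of n.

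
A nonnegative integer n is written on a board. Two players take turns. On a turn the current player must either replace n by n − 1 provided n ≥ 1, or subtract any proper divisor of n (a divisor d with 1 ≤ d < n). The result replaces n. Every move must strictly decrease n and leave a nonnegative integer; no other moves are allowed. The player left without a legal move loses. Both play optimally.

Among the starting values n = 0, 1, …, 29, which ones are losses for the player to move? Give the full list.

Compute win/loss labels from the base case upward. A position with no move is L. Any other position is W if it can reach an L in one move, else L.
n=0: no move → L
n=1: can move to 0, which is L ⇒ W
n=2: the only move is to 1(W), a W ⇒ L
n=3: can move to 2, which is L ⇒ W
n=4: can move to 2, which is L ⇒ W
n=5: the only move is to 4(W), a W ⇒ L
n=6: can move to 5, which is L ⇒ W
n=7: the only move is to 6(W), a W ⇒ L
n=8: can move to 7, which is L ⇒ W
n=9: moves to 6(W), 8(W); every one is W ⇒ L
n=10: can move to 5, which is L ⇒ W
n=11: the only move is to 10(W), a W ⇒ L
n=12: can move to 9, which is L ⇒ W
n=13: the only move is to 12(W), a W ⇒ L
n=14: can move to 7, which is L ⇒ W
n=15: moves to 10(W), 12(W), 14(W); every one is W ⇒ L
n=16: can move to 15, which is L ⇒ W
n=17: the only move is to 16(W), a W ⇒ L
n=18: can move to 9, which is L ⇒ W
n=19: the only move is to 18(W), a W ⇒ L
n=20: can move to 15, which is L ⇒ W
n=21: moves to 14(W), 18(W), 20(W); every one is W ⇒ L
n=22: can move to 11, which is L ⇒ W
n=23: the only move is to 22(W), a W ⇒ L
n=24: can move to 21, which is L ⇒ W
n=25: moves to 20(W), 24(W); every one is W ⇒ L
n=26: can move to 13, which is L ⇒ W
n=27: moves to 18(W), 24(W), 26(W); every one is W ⇒ L
n=28: can move to 21, which is L ⇒ W
n=29: the only move is to 28(W), a W ⇒ L
The losing starting values of n are exactly the entries labelled L in this table (15 of them).

0, 2, 5, 7, 9, 11, 13, 15, 17, 19, 21, 23, 25, 27, 29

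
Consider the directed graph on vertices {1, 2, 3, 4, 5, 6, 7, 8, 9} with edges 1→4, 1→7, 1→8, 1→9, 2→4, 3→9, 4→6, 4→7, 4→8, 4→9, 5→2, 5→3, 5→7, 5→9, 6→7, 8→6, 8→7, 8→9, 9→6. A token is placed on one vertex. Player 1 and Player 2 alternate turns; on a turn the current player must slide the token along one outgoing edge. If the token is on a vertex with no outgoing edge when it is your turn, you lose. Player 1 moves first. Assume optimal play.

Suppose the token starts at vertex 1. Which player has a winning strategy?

Player 1 wins.

Work bottom-up. With no move the player to move loses. Otherwise the position is W if at least one move leads to an L position for the opponent, and L if every move leads to a W.
Every edge goes from a vertex to one that appears earlier in the order 7, 6, 9, 8, 4, 2, 1, 3, 5, so processing vertices in that order labels each vertex after all of its successors.
7: no outgoing edge → L
6: →7(L), so W
9: →6(W) only, which is W, so L
8: →9(L), so W
4: →9(L), so W
2: →4(W) only, which is W, so L
1: →9(L), so W
3: →9(L), so W
5: →2(L), so W
From 1 Player 1 can move to 9, reaching an L position.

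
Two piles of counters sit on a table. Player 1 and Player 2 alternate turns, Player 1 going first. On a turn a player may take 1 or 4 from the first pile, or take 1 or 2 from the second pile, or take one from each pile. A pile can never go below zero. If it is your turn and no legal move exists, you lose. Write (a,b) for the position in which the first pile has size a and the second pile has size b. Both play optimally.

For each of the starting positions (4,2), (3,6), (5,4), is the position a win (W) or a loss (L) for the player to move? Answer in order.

(4,2): W, (3,6): L, (5,4): W

Label each position W (a win for the player to move) or L (a loss). A position with no legal move is L; any other position is W exactly when some move reaches an L, and L when every move reaches a W.
No move ever increases a pile, so every position that can arise here has a ≤ 5 and b ≤ 6; it is enough to label the cells with 0 ≤ a ≤ 5 and 0 ≤ b ≤ 6.
Every move lowers a or b (never raises either), so fill the grid row by row in increasing a, and left to right within a row: each cell's successors are then already labelled.
      b=0  b=1  b=2  b=3  b=4  b=5  b=6
a=0:    L    W    W    L    W    W    L
a=1:    W    W    L    W    W    L    W
a=2:    L    W    W    W    L    W    W
a=3:    W    W    L    W    W    W    L
a=4:    W    L    W    W    L    W    W
a=5:    L    W    W    L    W    W    L
Cells with no legal move (terminal, hence L): (0,0).
The remaining L cells, each justified by listing all of its moves:
(0,3): →(0,2)(W), (0,1)(W) — all W, so L
(0,6): →(0,5)(W), (0,4)(W) — all W, so L
(1,2): →(0,2)(W), (1,1)(W), (1,0)(W), (0,1)(W) — all W, so L
(1,5): →(0,5)(W), (1,4)(W), (1,3)(W), (0,4)(W) — all W, so L
(2,0): →(1,0)(W) only, which is W, so L
(2,4): →(1,4)(W), (2,3)(W), (2,2)(W), (1,3)(W) — all W, so L
(3,2): →(2,2)(W), (3,1)(W), (3,0)(W), (2,1)(W) — all W, so L
(3,6): →(2,6)(W), (3,5)(W), (3,4)(W), (2,5)(W) — all W, so L
(4,1): →(3,1)(W), (0,1)(W), (4,0)(W), (3,0)(W) — all W, so L
(4,4): →(3,4)(W), (0,4)(W), (4,3)(W), (4,2)(W), (3,3)(W) — all W, so L
(5,0): →(4,0)(W), (1,0)(W) — all W, so L
(5,3): →(4,3)(W), (1,3)(W), (5,2)(W), (5,1)(W), (4,2)(W) — all W, so L
(5,6): →(4,6)(W), (1,6)(W), (5,5)(W), (5,4)(W), (4,5)(W) — all W, so L
Every other cell has at least one move into one of the L cells above, so it is W.
(4,2): the move to (3,2) reaches an L cell, so W
(3,6): one of the L cells justified above, so L
(5,4): the move to (4,4) reaches an L cell, so W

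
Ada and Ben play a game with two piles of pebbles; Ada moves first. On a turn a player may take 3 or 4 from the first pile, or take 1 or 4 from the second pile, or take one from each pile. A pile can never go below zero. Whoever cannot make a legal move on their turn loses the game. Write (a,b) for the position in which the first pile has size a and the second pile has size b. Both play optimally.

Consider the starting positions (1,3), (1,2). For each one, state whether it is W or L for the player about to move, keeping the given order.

(1,3): W, (1,2): L

Work bottom-up. With no move the player to move loses. Otherwise the position is W if at least one move leads to an L position for the opponent, and L if every move leads to a W.
No move ever increases a pile, so every position that can arise here has a ≤ 1 and b ≤ 3; it is enough to label the cells with 0 ≤ a ≤ 1 and 0 ≤ b ≤ 3.
Every move lowers a or b (never raises either), so fill the grid row by row in increasing a, and left to right within a row: each cell's successors are then already labelled.
      b=0  b=1  b=2  b=3
a=0:    L    W    L    W
a=1:    L    W    L    W
Cells with no legal move (terminal, hence L): (0,0), (1,0).
The remaining L cells, each justified by listing all of its moves:
(0,2): the only move is to (0,1)(W), a W ⇒ L
(1,2): moves to (1,1)(W), (0,1)(W); every one is W ⇒ L
Every other cell has at least one move into one of the L cells above, so it is W.
(1,3): the move to (1,2) reaches an L cell, so W
(1,2): one of the L cells justified above, so L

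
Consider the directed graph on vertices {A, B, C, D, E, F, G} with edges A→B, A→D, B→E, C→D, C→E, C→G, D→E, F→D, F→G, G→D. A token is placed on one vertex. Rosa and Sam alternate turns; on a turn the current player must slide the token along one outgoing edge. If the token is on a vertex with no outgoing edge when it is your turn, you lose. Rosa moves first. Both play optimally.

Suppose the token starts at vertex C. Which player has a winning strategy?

Use the standard recursion: the mover loses at a terminal position; elsewhere, the mover wins exactly when some move hands the opponent an L position.
Every edge goes from a vertex to one that appears earlier in the order E, D, G, C, F, B, A, so processing vertices in that order labels each vertex after all of its successors.
E: no outgoing edge → L
D: →E(L), so W
G: →D(W) only, which is W, so L
C: →G(L), so W
F: →G(L), so W
B: →E(L), so W
A: →B(W), D(W) — all W, so L
The starting position C is W: Rosa should move to G, handing over an L position.

Rosa wins.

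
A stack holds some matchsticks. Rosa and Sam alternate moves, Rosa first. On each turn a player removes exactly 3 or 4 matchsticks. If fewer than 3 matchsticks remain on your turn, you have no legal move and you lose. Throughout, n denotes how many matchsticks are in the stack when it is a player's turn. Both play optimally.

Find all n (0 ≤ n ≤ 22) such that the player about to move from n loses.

Work bottom-up. With no move the player to move loses. Otherwise the position is W if at least one move leads to an L position for the opponent, and L if every move leads to a W.
n=0: no move → L
n=1: no move → L
n=2: no move → L
n=3: W (go to 0, an L position)
n=4: W (go to 1, an L position)
n=5: W (go to 2, an L position)
n=6: W (go to 2, an L position)
n=7: L (options 4(W), 3(W) are all W)
n=8: L (options 5(W), 4(W) are all W)
n=9: L (options 6(W), 5(W) are all W)
n=10: W (go to 7, an L position)
n=11: W (go to 8, an L position)
n=12: W (go to 9, an L position)
n=13: W (go to 9, an L position)
n=14: L (options 11(W), 10(W) are all W)
n=15: L (options 12(W), 11(W) are all W)
n=16: L (options 13(W), 12(W) are all W)
n=17: W (go to 14, an L position)
n=18: W (go to 15, an L position)
n=19: W (go to 16, an L position)
n=20: W (go to 16, an L position)
n=21: L (options 18(W), 17(W) are all W)
n=22: L (options 19(W), 18(W) are all W)
The losing starting values of n are exactly the entries labelled L in this table (11 of them).

0, 1, 2, 7, 8, 9, 14, 15, 16, 21, 22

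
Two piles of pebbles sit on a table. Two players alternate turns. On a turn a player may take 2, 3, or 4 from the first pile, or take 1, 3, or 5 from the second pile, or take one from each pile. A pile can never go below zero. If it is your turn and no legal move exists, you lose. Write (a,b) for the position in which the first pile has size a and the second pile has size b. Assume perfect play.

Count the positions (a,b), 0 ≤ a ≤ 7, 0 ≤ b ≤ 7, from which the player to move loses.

Work bottom-up. With no move the player to move loses. Otherwise the position is W if at least one move leads to an L position for the opponent, and L if every move leads to a W.
Every move lowers a or b (never raises either), so fill the grid row by row in increasing a, and left to right within a row: each cell's successors are then already labelled.
      b=0  b=1  b=2  b=3  b=4  b=5  b=6  b=7
a=0:    L    W    L    W    L    W    L    W
a=1:    L    W    L    W    L    W    L    W
a=2:    W    W    W    W    W    W    W    W
a=3:    W    L    W    L    W    L    W    L
a=4:    W    L    W    L    W    L    W    L
a=5:    W    W    W    W    W    W    W    W
a=6:    L    W    L    W    L    W    L    W
a=7:    L    W    L    W    L    W    L    W
Cells with no legal move (terminal, hence L): (0,0), (1,0).
The remaining L cells, each justified by listing all of its moves:
(0,2): the only move is to (0,1)(W), a W ⇒ L
(0,4): moves to (0,3)(W), (0,1)(W); every one is W ⇒ L
(0,6): moves to (0,5)(W), (0,3)(W), (0,1)(W); every one is W ⇒ L
(1,2): moves to (1,1)(W), (0,1)(W); every one is W ⇒ L
(1,4): moves to (1,3)(W), (1,1)(W), (0,3)(W); every one is W ⇒ L
(1,6): moves to (1,5)(W), (1,3)(W), (1,1)(W), (0,5)(W); every one is W ⇒ L
(3,1): moves to (1,1)(W), (0,1)(W), (3,0)(W), (2,0)(W); every one is W ⇒ L
(3,3): moves to (1,3)(W), (0,3)(W), (3,2)(W), (3,0)(W), (2,2)(W); every one is W ⇒ L
(3,5): moves to (1,5)(W), (0,5)(W), (3,4)(W), (3,2)(W), (3,0)(W), (2,4)(W); every one is W ⇒ L
(3,7): moves to (1,7)(W), (0,7)(W), (3,6)(W), (3,4)(W), (3,2)(W), (2,6)(W); every one is W ⇒ L
(4,1): moves to (2,1)(W), (1,1)(W), (0,1)(W), (4,0)(W), (3,0)(W); every one is W ⇒ L
(4,3): moves to (2,3)(W), (1,3)(W), (0,3)(W), (4,2)(W), (4,0)(W), (3,2)(W); every one is W ⇒ L
(4,5): moves to (2,5)(W), (1,5)(W), (0,5)(W), (4,4)(W), (4,2)(W), (4,0)(W), (3,4)(W); every one is W ⇒ L
(4,7): moves to (2,7)(W), (1,7)(W), (0,7)(W), (4,6)(W), (4,4)(W), (4,2)(W), (3,6)(W); every one is W ⇒ L
(6,0): moves to (4,0)(W), (3,0)(W), (2,0)(W); every one is W ⇒ L
(6,2): moves to (4,2)(W), (3,2)(W), (2,2)(W), (6,1)(W), (5,1)(W); every one is W ⇒ L
(6,4): moves to (4,4)(W), (3,4)(W), (2,4)(W), (6,3)(W), (6,1)(W), (5,3)(W); every one is W ⇒ L
(6,6): moves to (4,6)(W), (3,6)(W), (2,6)(W), (6,5)(W), (6,3)(W), (6,1)(W), (5,5)(W); every one is W ⇒ L
(7,0): moves to (5,0)(W), (4,0)(W), (3,0)(W); every one is W ⇒ L
(7,2): moves to (5,2)(W), (4,2)(W), (3,2)(W), (7,1)(W), (6,1)(W); every one is W ⇒ L
(7,4): moves to (5,4)(W), (4,4)(W), (3,4)(W), (7,3)(W), (7,1)(W), (6,3)(W); every one is W ⇒ L
(7,6): moves to (5,6)(W), (4,6)(W), (3,6)(W), (7,5)(W), (7,3)(W), (7,1)(W), (6,5)(W); every one is W ⇒ L
Every other cell has at least one move into one of the L cells above, so it is W.
L cells per row: a=0: 4, a=1: 4, a=2: 0, a=3: 4, a=4: 4, a=5: 0, a=6: 4, a=7: 4; total 24.

24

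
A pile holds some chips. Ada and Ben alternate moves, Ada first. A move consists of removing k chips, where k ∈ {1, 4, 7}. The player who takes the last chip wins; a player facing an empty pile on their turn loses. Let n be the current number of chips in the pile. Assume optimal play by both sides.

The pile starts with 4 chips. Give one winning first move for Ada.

Label each position W (a win for the player to move) or L (a loss). A position with no legal move is L; any other position is W exactly when some move reaches an L, and L when every move reaches a W.
n=0: no move → L
n=1: W (go to 0, an L position)
n=2: L (sole option 1(W) is W)
n=3: W (go to 2, an L position)
n=4: W (go to 0, an L position)
From 4, the L positions reachable in one move are: 0.

Remove 4, leaving 0.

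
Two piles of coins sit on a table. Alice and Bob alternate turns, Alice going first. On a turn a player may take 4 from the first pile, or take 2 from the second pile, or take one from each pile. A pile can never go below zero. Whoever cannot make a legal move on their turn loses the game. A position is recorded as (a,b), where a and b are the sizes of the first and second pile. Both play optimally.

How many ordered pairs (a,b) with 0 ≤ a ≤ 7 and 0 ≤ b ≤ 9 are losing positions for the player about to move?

Label each position W (a win for the player to move) or L (a loss). A position with no legal move is L; any other position is W exactly when some move reaches an L, and L when every move reaches a W.
Every move lowers a or b (never raises either), so fill the grid row by row in increasing a, and left to right within a row: each cell's successors are then already labelled.
      b=0  b=1  b=2  b=3  b=4  b=5  b=6  b=7  b=8  b=9
a=0:    L    L    W    W    L    L    W    W    L    L
a=1:    L    W    W    L    L    W    W    L    L    W
a=2:    L    W    W    L    W    W    L    L    W    W
a=3:    L    W    W    L    W    W    L    W    W    L
a=4:    W    W    L    L    W    W    L    W    W    W
a=5:    W    L    L    W    W    L    L    W    W    L
a=6:    W    L    W    W    L    L    W    W    L    L
a=7:    W    L    W    W    L    W    W    L    L    W
Cells with no legal move (terminal, hence L): (0,0), (0,1), (1,0), (2,0), (3,0).
The remaining L cells, each justified by listing all of its moves:
(0,4): only reaches (0,2)(W), which is W → L
(0,5): only reaches (0,3)(W), which is W → L
(0,8): only reaches (0,6)(W), which is W → L
(0,9): only reaches (0,7)(W), which is W → L
(1,3): only reaches (1,1)(W), (0,2)(W), all W → L
(1,4): only reaches (1,2)(W), (0,3)(W), all W → L
(1,7): only reaches (1,5)(W), (0,6)(W), all W → L
(1,8): only reaches (1,6)(W), (0,7)(W), all W → L
(2,3): only reaches (2,1)(W), (1,2)(W), all W → L
(2,6): only reaches (2,4)(W), (1,5)(W), all W → L
(2,7): only reaches (2,5)(W), (1,6)(W), all W → L
(3,3): only reaches (3,1)(W), (2,2)(W), all W → L
(3,6): only reaches (3,4)(W), (2,5)(W), all W → L
(3,9): only reaches (3,7)(W), (2,8)(W), all W → L
(4,2): only reaches (0,2)(W), (4,0)(W), (3,1)(W), all W → L
(4,3): only reaches (0,3)(W), (4,1)(W), (3,2)(W), all W → L
(4,6): only reaches (0,6)(W), (4,4)(W), (3,5)(W), all W → L
(5,1): only reaches (1,1)(W), (4,0)(W), all W → L
(5,2): only reaches (1,2)(W), (5,0)(W), (4,1)(W), all W → L
(5,5): only reaches (1,5)(W), (5,3)(W), (4,4)(W), all W → L
(5,6): only reaches (1,6)(W), (5,4)(W), (4,5)(W), all W → L
(5,9): only reaches (1,9)(W), (5,7)(W), (4,8)(W), all W → L
(6,1): only reaches (2,1)(W), (5,0)(W), all W → L
(6,4): only reaches (2,4)(W), (6,2)(W), (5,3)(W), all W → L
(6,5): only reaches (2,5)(W), (6,3)(W), (5,4)(W), all W → L
(6,8): only reaches (2,8)(W), (6,6)(W), (5,7)(W), all W → L
(6,9): only reaches (2,9)(W), (6,7)(W), (5,8)(W), all W → L
(7,1): only reaches (3,1)(W), (6,0)(W), all W → L
(7,4): only reaches (3,4)(W), (7,2)(W), (6,3)(W), all W → L
(7,7): only reaches (3,7)(W), (7,5)(W), (6,6)(W), all W → L
(7,8): only reaches (3,8)(W), (7,6)(W), (6,7)(W), all W → L
Every other cell has at least one move into one of the L cells above, so it is W.
L cells per row: a=0: 6, a=1: 5, a=2: 4, a=3: 4, a=4: 3, a=5: 5, a=6: 5, a=7: 4; total 36.

36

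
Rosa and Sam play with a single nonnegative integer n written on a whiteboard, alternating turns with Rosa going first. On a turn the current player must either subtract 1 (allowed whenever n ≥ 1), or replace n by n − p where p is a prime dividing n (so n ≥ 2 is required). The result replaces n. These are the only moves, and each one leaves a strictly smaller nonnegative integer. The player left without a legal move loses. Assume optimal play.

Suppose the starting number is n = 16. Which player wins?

Sam wins.

Label each position W (a win for the player to move) or L (a loss). A position with no legal move is L; any other position is W exactly when some move reaches an L, and L when every move reaches a W.
n=0: no move → L
n=1: W (go to 0, an L position)
n=2: W (go to 0, an L position)
n=3: W (go to 0, an L position)
n=4: L (options 2(W), 3(W) are all W)
n=5: W (go to 0, an L position)
n=6: W (go to 4, an L position)
n=7: W (go to 0, an L position)
n=8: L (options 6(W), 7(W) are all W)
n=9: W (go to 8, an L position)
n=10: W (go to 8, an L position)
n=11: W (go to 0, an L position)
n=12: L (options 9(W), 10(W), 11(W) are all W)
n=13: W (go to 0, an L position)
n=14: W (go to 12, an L position)
n=15: W (go to 12, an L position)
n=16: L (options 14(W), 15(W) are all W)
The starting position 16 is L: whatever Rosa does, the opponent receives a W position.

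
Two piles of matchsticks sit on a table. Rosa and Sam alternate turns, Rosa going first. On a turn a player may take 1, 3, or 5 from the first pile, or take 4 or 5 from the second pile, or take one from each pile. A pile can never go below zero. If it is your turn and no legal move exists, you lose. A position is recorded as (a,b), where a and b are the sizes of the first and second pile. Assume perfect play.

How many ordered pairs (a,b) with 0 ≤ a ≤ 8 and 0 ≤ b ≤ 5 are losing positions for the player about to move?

24

Classify positions by backward induction: terminal positions (no move available) are L. From any other position, the mover wins iff some move reaches an L.
Every move lowers a or b (never raises either), so fill the grid row by row in increasing a, and left to right within a row: each cell's successors are then already labelled.
      b=0  b=1  b=2  b=3  b=4  b=5
a=0:    L    L    L    L    W    W
a=1:    W    W    W    W    W    L
a=2:    L    L    L    L    W    W
a=3:    W    W    W    W    W    L
a=4:    L    L    L    L    W    W
a=5:    W    W    W    W    W    L
a=6:    L    L    L    L    W    W
a=7:    W    W    W    W    W    L
a=8:    L    L    L    L    W    W
Cells with no legal move (terminal, hence L): (0,0), (0,1), (0,2), (0,3).
The remaining L cells, each justified by listing all of its moves:
(1,5): moves to (0,5)(W), (1,1)(W), (1,0)(W), (0,4)(W); every one is W ⇒ L
(2,0): the only move is to (1,0)(W), a W ⇒ L
(2,1): moves to (1,1)(W), (1,0)(W); every one is W ⇒ L
(2,2): moves to (1,2)(W), (1,1)(W); every one is W ⇒ L
(2,3): moves to (1,3)(W), (1,2)(W); every one is W ⇒ L
(3,5): moves to (2,5)(W), (0,5)(W), (3,1)(W), (3,0)(W), (2,4)(W); every one is W ⇒ L
(4,0): moves to (3,0)(W), (1,0)(W); every one is W ⇒ L
(4,1): moves to (3,1)(W), (1,1)(W), (3,0)(W); every one is W ⇒ L
(4,2): moves to (3,2)(W), (1,2)(W), (3,1)(W); every one is W ⇒ L
(4,3): moves to (3,3)(W), (1,3)(W), (3,2)(W); every one is W ⇒ L
(5,5): moves to (4,5)(W), (2,5)(W), (0,5)(W), (5,1)(W), (5,0)(W), (4,4)(W); every one is W ⇒ L
(6,0): moves to (5,0)(W), (3,0)(W), (1,0)(W); every one is W ⇒ L
(6,1): moves to (5,1)(W), (3,1)(W), (1,1)(W), (5,0)(W); every one is W ⇒ L
(6,2): moves to (5,2)(W), (3,2)(W), (1,2)(W), (5,1)(W); every one is W ⇒ L
(6,3): moves to (5,3)(W), (3,3)(W), (1,3)(W), (5,2)(W); every one is W ⇒ L
(7,5): moves to (6,5)(W), (4,5)(W), (2,5)(W), (7,1)(W), (7,0)(W), (6,4)(W); every one is W ⇒ L
(8,0): moves to (7,0)(W), (5,0)(W), (3,0)(W); every one is W ⇒ L
(8,1): moves to (7,1)(W), (5,1)(W), (3,1)(W), (7,0)(W); every one is W ⇒ L
(8,2): moves to (7,2)(W), (5,2)(W), (3,2)(W), (7,1)(W); every one is W ⇒ L
(8,3): moves to (7,3)(W), (5,3)(W), (3,3)(W), (7,2)(W); every one is W ⇒ L
Every other cell has at least one move into one of the L cells above, so it is W.
L cells per row: a=0: 4, a=1: 1, a=2: 4, a=3: 1, a=4: 4, a=5: 1, a=6: 4, a=7: 1, a=8: 4; total 24.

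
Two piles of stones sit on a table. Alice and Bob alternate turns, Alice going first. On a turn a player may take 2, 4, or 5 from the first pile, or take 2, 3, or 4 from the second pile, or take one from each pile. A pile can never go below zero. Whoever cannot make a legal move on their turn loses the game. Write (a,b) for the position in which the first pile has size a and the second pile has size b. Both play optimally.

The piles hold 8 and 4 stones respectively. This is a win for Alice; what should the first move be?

Move to (4,4).

Compute win/loss labels from the base case upward. A position with no move is L. Any other position is W if it can reach an L in one move, else L.
No move ever increases a pile, so every position that can arise here has a ≤ 8 and b ≤ 4; it is enough to label the cells with 0 ≤ a ≤ 8 and 0 ≤ b ≤ 4.
Every move lowers a or b (never raises either), so fill the grid row by row in increasing a, and left to right within a row: each cell's successors are then already labelled.
      b=0  b=1  b=2  b=3  b=4
a=0:    L    L    W    W    W
a=1:    L    W    W    W    W
a=2:    W    W    L    L    W
a=3:    W    L    L    W    W
a=4:    W    W    W    W    L
a=5:    W    W    W    L    L
a=6:    W    L    W    W    W
a=7:    L    W    W    W    W
a=8:    L    W    W    W    W
Cells with no legal move (terminal, hence L): (0,0), (0,1), (1,0).
The remaining L cells, each justified by listing all of its moves:
(2,2): moves to (0,2)(W), (2,0)(W), (1,1)(W); every one is W ⇒ L
(2,3): moves to (0,3)(W), (2,1)(W), (2,0)(W), (1,2)(W); every one is W ⇒ L
(3,1): moves to (1,1)(W), (2,0)(W); every one is W ⇒ L
(3,2): moves to (1,2)(W), (3,0)(W), (2,1)(W); every one is W ⇒ L
(4,4): moves to (2,4)(W), (0,4)(W), (4,2)(W), (4,1)(W), (4,0)(W), (3,3)(W); every one is W ⇒ L
(5,3): moves to (3,3)(W), (1,3)(W), (0,3)(W), (5,1)(W), (5,0)(W), (4,2)(W); every one is W ⇒ L
(5,4): moves to (3,4)(W), (1,4)(W), (0,4)(W), (5,2)(W), (5,1)(W), (5,0)(W), (4,3)(W); every one is W ⇒ L
(6,1): moves to (4,1)(W), (2,1)(W), (1,1)(W), (5,0)(W); every one is W ⇒ L
(7,0): moves to (5,0)(W), (3,0)(W), (2,0)(W); every one is W ⇒ L
(8,0): moves to (6,0)(W), (4,0)(W), (3,0)(W); every one is W ⇒ L
Every other cell has at least one move into one of the L cells above, so it is W.
From (8,4), the L positions reachable in one move are: (4,4), (8,0). Any move reaching one of these is winning.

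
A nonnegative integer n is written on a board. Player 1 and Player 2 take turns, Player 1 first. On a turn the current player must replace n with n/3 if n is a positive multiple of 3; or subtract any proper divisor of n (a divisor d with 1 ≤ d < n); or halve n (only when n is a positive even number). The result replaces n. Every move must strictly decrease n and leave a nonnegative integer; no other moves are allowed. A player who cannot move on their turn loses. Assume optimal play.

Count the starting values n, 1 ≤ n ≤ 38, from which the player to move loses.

14

Compute win/loss labels from the base case upward. A position with no move is L. Any other position is W if it can reach an L in one move, else L.
n=0: no move → L
n=1: no move → L
n=2: →1(L), so W
n=3: →1(L), so W
n=4: →2(W), 3(W) — all W, so L
n=5: →4(L), so W
n=6: →4(L), so W
n=7: →6(W) only, which is W, so L
n=8: →4(L), so W
n=9: →3(W), 6(W), 8(W) — all W, so L
n=10: →9(L), so W
n=11: →10(W) only, which is W, so L
n=12: →4(L), so W
n=13: →12(W) only, which is W, so L
n=14: →7(L), so W
n=15: →5(W), 10(W), 12(W), 14(W) — all W, so L
n=16: →15(L), so W
n=17: →16(W) only, which is W, so L
n=18: →9(L), so W
n=19: →18(W) only, which is W, so L
n=20: →15(L), so W
n=21: →7(L), so W
n=22: →11(L), so W
n=23: →22(W) only, which is W, so L
n=24: →23(L), so W
n=25: →20(W), 24(W) — all W, so L
n=26: →13(L), so W
n=27: →9(L), so W
n=28: →14(W), 21(W), 24(W), 26(W), 27(W) — all W, so L
n=29: →28(L), so W
n=30: →15(L), so W
n=31: →30(W) only, which is W, so L
n=32: →28(L), so W
n=33: →11(L), so W
n=34: →17(L), so W
n=35: →28(L), so W
n=36: →12(W), 18(W), 24(W), 27(W), 30(W), 32(W), 33(W), 34(W), 35(W) — all W, so L
n=37: →36(L), so W
n=38: →19(L), so W
L entries with 1 ≤ n ≤ 38 (n=0 is outside the asked range and is not counted): n = 1, 4, 7, 9, 11, 13, 15, 17, 19, 23, 25, 28, 31, 36; that makes 14.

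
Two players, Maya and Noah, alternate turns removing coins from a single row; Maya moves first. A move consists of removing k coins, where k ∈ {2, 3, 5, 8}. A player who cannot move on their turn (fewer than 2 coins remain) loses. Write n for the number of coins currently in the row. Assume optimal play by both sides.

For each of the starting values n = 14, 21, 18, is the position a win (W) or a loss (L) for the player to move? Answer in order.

14: W, 21: W, 18: L

Label each position W (a win for the player to move) or L (a loss). A position with no legal move is L; any other position is W exactly when some move reaches an L, and L when every move reaches a W.
n=0: no move → L
n=1: no move → L
n=2: W (go to 0, an L position)
n=3: W (go to 1, an L position)
n=4: W (go to 1, an L position)
n=5: W (go to 0, an L position)
n=6: W (go to 1, an L position)
n=7: L (options 5(W), 4(W), 2(W) are all W)
n=8: W (go to 0, an L position)
n=9: W (go to 7, an L position)
n=10: W (go to 7, an L position)
n=11: L (options 9(W), 8(W), 6(W), 3(W) are all W)
n=12: W (go to 7, an L position)
n=13: W (go to 11, an L position)
n=14: W (go to 11, an L position)
n=15: W (go to 7, an L position)
n=16: W (go to 11, an L position)
n=17: L (options 15(W), 14(W), 12(W), 9(W) are all W)
n=18: L (options 16(W), 15(W), 13(W), 10(W) are all W)
n=19: W (go to 17, an L position)
n=20: W (go to 18, an L position)
n=21: W (go to 18, an L position)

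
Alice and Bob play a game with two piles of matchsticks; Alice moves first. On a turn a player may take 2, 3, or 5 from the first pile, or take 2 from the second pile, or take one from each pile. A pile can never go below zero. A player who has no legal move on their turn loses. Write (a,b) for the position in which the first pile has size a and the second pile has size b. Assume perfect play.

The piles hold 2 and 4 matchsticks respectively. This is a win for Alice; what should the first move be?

Compute win/loss labels from the base case upward. A position with no move is L. Any other position is W if it can reach an L in one move, else L.
No move ever increases a pile, so every position that can arise here has a ≤ 2 and b ≤ 4; it is enough to label the cells with 0 ≤ a ≤ 2 and 0 ≤ b ≤ 4.
Every move lowers a or b (never raises either), so fill the grid row by row in increasing a, and left to right within a row: each cell's successors are then already labelled.
      b=0  b=1  b=2  b=3  b=4
a=0:    L    L    W    W    L
a=1:    L    W    W    L    L
a=2:    W    W    L    L    W
Cells with no legal move (terminal, hence L): (0,0), (0,1), (1,0).
The remaining L cells, each justified by listing all of its moves:
(0,4): the only move is to (0,2)(W), a W ⇒ L
(1,3): moves to (1,1)(W), (0,2)(W); every one is W ⇒ L
(1,4): moves to (1,2)(W), (0,3)(W); every one is W ⇒ L
(2,2): moves to (0,2)(W), (2,0)(W), (1,1)(W); every one is W ⇒ L
(2,3): moves to (0,3)(W), (2,1)(W), (1,2)(W); every one is W ⇒ L
Every other cell has at least one move into one of the L cells above, so it is W.
From (2,4), the L positions reachable in one move are: (0,4), (2,2), (1,3). Any move reaching one of these is winning.

Move to (0,4).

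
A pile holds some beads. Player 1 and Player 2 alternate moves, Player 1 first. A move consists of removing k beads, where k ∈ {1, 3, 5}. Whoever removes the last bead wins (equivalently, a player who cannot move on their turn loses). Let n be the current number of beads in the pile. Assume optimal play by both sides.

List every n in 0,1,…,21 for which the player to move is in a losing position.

0, 2, 4, 6, 8, 10, 12, 14, 16, 18, 20

Positions with no move are L. A position that does have a move is losing for the player to move precisely when every available move leads to a winning position for the opponent. Fill in the labels:
n=0: no move → L
n=1: can move to 0, which is L ⇒ W
n=2: the only move is to 1(W), a W ⇒ L
n=3: can move to 2, which is L ⇒ W
n=4: moves to 3(W), 1(W); every one is W ⇒ L
n=5: can move to 4, which is L ⇒ W
n=6: moves to 5(W), 3(W), 1(W); every one is W ⇒ L
n=7: can move to 6, which is L ⇒ W
n=8: moves to 7(W), 5(W), 3(W); every one is W ⇒ L
n=9: can move to 8, which is L ⇒ W
n=10: moves to 9(W), 7(W), 5(W); every one is W ⇒ L
n=11: can move to 10, which is L ⇒ W
n=12: moves to 11(W), 9(W), 7(W); every one is W ⇒ L
n=13: can move to 12, which is L ⇒ W
n=14: moves to 13(W), 11(W), 9(W); every one is W ⇒ L
n=15: can move to 14, which is L ⇒ W
n=16: moves to 15(W), 13(W), 11(W); every one is W ⇒ L
n=17: can move to 16, which is L ⇒ W
n=18: moves to 17(W), 15(W), 13(W); every one is W ⇒ L
n=19: can move to 18, which is L ⇒ W
n=20: moves to 19(W), 17(W), 15(W); every one is W ⇒ L
n=21: can move to 20, which is L ⇒ W
Reading off the rows marked L gives the requested list; there are 11 such values of n.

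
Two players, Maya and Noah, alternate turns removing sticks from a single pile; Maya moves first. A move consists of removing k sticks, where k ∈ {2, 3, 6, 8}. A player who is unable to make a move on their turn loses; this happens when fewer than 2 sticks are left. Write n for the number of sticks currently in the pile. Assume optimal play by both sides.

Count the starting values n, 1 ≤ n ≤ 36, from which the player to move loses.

Label each position W (a win for the player to move) or L (a loss). A position with no legal move is L; any other position is W exactly when some move reaches an L, and L when every move reaches a W.
n=0: no move → L
n=1: no move → L
n=2: can move to 0, which is L ⇒ W
n=3: can move to 1, which is L ⇒ W
n=4: can move to 1, which is L ⇒ W
n=5: moves to 3(W), 2(W); every one is W ⇒ L
n=6: can move to 0, which is L ⇒ W
n=7: can move to 5, which is L ⇒ W
n=8: can move to 5, which is L ⇒ W
n=9: can move to 1, which is L ⇒ W
n=10: moves to 8(W), 7(W), 4(W), 2(W); every one is W ⇒ L
n=11: can move to 5, which is L ⇒ W
n=12: can move to 10, which is L ⇒ W
n=13: can move to 10, which is L ⇒ W
n=14: moves to 12(W), 11(W), 8(W), 6(W); every one is W ⇒ L
n=15: moves to 13(W), 12(W), 9(W), 7(W); every one is W ⇒ L
n=16: can move to 14, which is L ⇒ W
n=17: can move to 15, which is L ⇒ W
n=18: can move to 15, which is L ⇒ W
n=19: moves to 17(W), 16(W), 13(W), 11(W); every one is W ⇒ L
n=20: can move to 14, which is L ⇒ W
n=21: can move to 19, which is L ⇒ W
n=22: can move to 19, which is L ⇒ W
n=23: can move to 15, which is L ⇒ W
n=24: moves to 22(W), 21(W), 18(W), 16(W); every one is W ⇒ L
n=25: can move to 19, which is L ⇒ W
n=26: can move to 24, which is L ⇒ W
n=27: can move to 24, which is L ⇒ W
n=28: moves to 26(W), 25(W), 22(W), 20(W); every one is W ⇒ L
n=29: moves to 27(W), 26(W), 23(W), 21(W); every one is W ⇒ L
n=30: can move to 28, which is L ⇒ W
n=31: can move to 29, which is L ⇒ W
n=32: can move to 29, which is L ⇒ W
n=33: moves to 31(W), 30(W), 27(W), 25(W); every one is W ⇒ L
n=34: can move to 28, which is L ⇒ W
n=35: can move to 33, which is L ⇒ W
n=36: can move to 33, which is L ⇒ W
L entries with 1 ≤ n ≤ 36 (n=0 is outside the asked range and is not counted): n = 1, 5, 10, 14, 15, 19, 24, 28, 29, 33; that makes 10.

10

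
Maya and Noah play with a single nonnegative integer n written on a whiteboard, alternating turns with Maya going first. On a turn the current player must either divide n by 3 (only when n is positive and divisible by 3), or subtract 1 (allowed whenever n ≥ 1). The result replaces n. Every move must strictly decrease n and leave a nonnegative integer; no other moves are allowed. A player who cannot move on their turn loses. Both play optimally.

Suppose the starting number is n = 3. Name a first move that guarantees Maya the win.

Label each position W (a win for the player to move) or L (a loss). A position with no legal move is L; any other position is W exactly when some move reaches an L, and L when every move reaches a W.
n=0: no move → L
n=1: W (go to 0, an L position)
n=2: L (sole option 1(W) is W)
n=3: W (go to 2, an L position)
From 3, the L positions reachable in one move are: 2.

Move to 2.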